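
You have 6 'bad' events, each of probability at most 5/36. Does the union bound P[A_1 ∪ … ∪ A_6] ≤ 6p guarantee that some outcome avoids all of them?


Union bound: P[∪_{i=1}^{6} A_i] ≤ Σ_i P[A_i] ≤ 6·p = 6·(5/36) = 5/6.
Numerically: 5/6 ≈ 0.8333333.
Is 5/6 < 1? YES.
Since P[∪ A_i] ≤ 5/6 < 1, the complement has P[∩ A_i^c] ≥ 1 − 5/6 = 1/6 > 0, so some outcome avoids every A_i.

6·p = 5/6 ≈ 0.8333333; existence CERTIFIED by the union bound.


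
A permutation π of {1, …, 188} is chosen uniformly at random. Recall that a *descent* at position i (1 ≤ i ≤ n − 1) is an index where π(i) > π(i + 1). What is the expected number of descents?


Write X = Σ X_I over i = 1, …, 187, with X_I the indicator of one descent.
There are 187 indicators.
For each fixed i, the pair (π(i), π(i+1)) is a uniformly random ordered pair of distinct values from {1, …, 188}; by symmetry P[π(i) > π(i+1)] = 1/2.
By linearity: E[X] = 187 · (1/2) = (188 − 1) · (1/2) = 187/2 ≈ 93.50000.

E[X] = 187/2 = 93.50000.


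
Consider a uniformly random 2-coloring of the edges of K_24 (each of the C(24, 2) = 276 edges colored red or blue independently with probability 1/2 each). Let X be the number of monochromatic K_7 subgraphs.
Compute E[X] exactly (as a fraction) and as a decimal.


Let X = Σ_S X_S over the C(24, 7) = 346104 subsets S of size 7, where X_S = 1 if the K_7 on S is monochromatic.
For a fixed S, the K_7 on S has C(7, 2) = 21 edges. P[all 21 edges red] = (1/2)^21, and likewise for blue, so P[monochromatic] = 2·(1/2)^21 = 2^{1 − 21} = 1/1048576.
By linearity of expectation: E[X] = C(24, 7) · 2^{1 − 21} = 346104 · 1/1048576 = 43263/131072.
Numerically: E[X] ≈ 0.3301.

E[X] = C(24,7)·2^(1−C(7,2)) = 43263/131072 ≈ 0.3301.


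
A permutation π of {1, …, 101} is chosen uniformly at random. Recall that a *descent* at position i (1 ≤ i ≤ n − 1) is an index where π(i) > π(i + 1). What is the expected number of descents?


Write X = Σ X_I over i = 1, …, 100, with X_I the indicator of one descent.
There are 100 indicators.
For each fixed i, the pair (π(i), π(i+1)) is a uniformly random ordered pair of distinct values from {1, …, 101}; by symmetry P[π(i) > π(i+1)] = 1/2.
By linearity: E[X] = 100 · (1/2) = (101 − 1) · (1/2) = 50 ≈ 50.000000.

E[X] = 50 = 50.000000.


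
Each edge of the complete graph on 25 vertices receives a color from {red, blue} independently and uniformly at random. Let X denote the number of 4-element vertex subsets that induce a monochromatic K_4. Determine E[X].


Let X = Σ_S X_S over the C(25, 4) = 12650 subsets S of size 4, where X_S = 1 if the K_4 on S is monochromatic.
For a fixed S, the K_4 on S has C(4, 2) = 6 edges. P[all 6 edges red] = (1/2)^6, and likewise for blue, so P[monochromatic] = 2·(1/2)^6 = 2^{1 − 6} = 1/32.
By linearity: E[X] = C(25, 4) · 2^{1 − 6} = 12650 · 1/32 = 6325/16.
Numerically: E[X] ≈ 395.312500.

E[X] = C(25,4)·2^(1−C(4,2)) = 6325/16 ≈ 395.312500.


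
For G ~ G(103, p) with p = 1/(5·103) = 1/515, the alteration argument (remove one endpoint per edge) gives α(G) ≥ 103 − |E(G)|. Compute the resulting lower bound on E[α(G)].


E[|E(G)|] = C(103, 2)·p = 5253 · (1/515) = 51/5.
E[α(G)] ≥ n − E[|E(G)|] = 103 − 51/5 = 464/5.
Numerically: ≈ 92.800.
(This is only a lower bound; the true E[α(G)] may be larger.)

E[α(G)] ≥ 464/5 ≈ 92.800.


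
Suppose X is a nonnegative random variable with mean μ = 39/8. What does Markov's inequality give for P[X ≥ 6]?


μ = E[X] = 39/8, a = 6.
Markov: P[X ≥ 6] ≤ μ/a = (39/8)/6 = 13/16.
Numerically: ≈ 0.812.
(Since a = 6 > μ = 4.875, the bound 13/16 is < 1 and informative.)

P[X ≥ 6] ≤ 13/16 ≈ 0.812.


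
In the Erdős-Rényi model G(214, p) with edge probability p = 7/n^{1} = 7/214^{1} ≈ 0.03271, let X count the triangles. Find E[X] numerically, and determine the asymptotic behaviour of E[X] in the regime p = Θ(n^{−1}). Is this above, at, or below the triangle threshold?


Number of potential triangles: C(214, 3) = 1610564.
Each occurs with probability p³ ≈ (0.03271)³ ≈ 3.4998771e-05.
By linearity: E[X] = C(214, 3)·p³ ≈ 1610564 · 3.4998771e-05 ≈ 56.36776.
Here α = 1, so p = 7/n is exactly at the triangle threshold p ~ 1/n. Asymptotically E[X] → c³/6 = 7³/6 = 343/6 ≈ 57.16667, a bounded constant. In this regime the triangle count is asymptotically Poisson(c³/6).

E[X] ≈ 56.36776; in regime p = Θ(1/n^{1}) E[X] stays bounded (at the triangle threshold p ~ 1/n).


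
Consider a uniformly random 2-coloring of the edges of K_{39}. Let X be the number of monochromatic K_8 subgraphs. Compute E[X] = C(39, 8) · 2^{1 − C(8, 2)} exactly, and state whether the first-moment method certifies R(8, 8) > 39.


E[X] = C(39, 8) · 2^{1 − 28} = 61523748 · 2^{−27} = 61523748/134217728.
As a reduced fraction: E[X] = 15380937/33554432 ≈ 0.458.
Is E[X] < 1? YES.
Since E[X] < 1, there exists a 2-coloring of K_{39} with no monochromatic K_8; hence R(8, 8) > 39.

E[X] = 15380937/33554432 ≈ 0.458; E[X] < 1, so R(8, 8) > 39.


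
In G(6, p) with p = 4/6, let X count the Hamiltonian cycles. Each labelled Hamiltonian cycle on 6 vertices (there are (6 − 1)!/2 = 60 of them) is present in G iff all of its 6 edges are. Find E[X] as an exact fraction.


K_6 has (6 − 1)!/2 = 60 labelled Hamiltonian cycles.
For each such Hamiltonian cycle H, let X_H = 1 if all 6 edges of H are present in G. Then P[X_H = 1] = p^{6} = (2/3)^{6} = 64/729.
By linearity: E[X] = Σ_H E[X_H] = 60 · p^{6} = 60 · 64/729 = 1280/243.
Numerically: E[X] ≈ 5.26749.

E[X] = 60 · (2/3)^{6} = 1280/243 ≈ 5.26749.


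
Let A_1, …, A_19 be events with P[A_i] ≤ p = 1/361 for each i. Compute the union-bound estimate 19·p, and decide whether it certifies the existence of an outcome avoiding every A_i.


Union bound: P[∪_{i=1}^{19} A_i] ≤ Σ_i P[A_i] ≤ 19·p = 19·(1/361) = 1/19.
Numerically: 1/19 ≈ 0.0526.
Is 1/19 < 1? YES.
Since P[∪ A_i] ≤ 1/19 < 1, the complement has P[∩ A_i^c] ≥ 1 − 1/19 = 18/19 > 0, so some outcome avoids every A_i.

19·p = 1/19 ≈ 0.0526; existence CERTIFIED by the union bound.


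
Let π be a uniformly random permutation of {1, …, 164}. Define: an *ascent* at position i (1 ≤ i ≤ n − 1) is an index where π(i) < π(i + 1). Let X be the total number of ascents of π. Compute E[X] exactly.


Write X = Σ X_I over i = 1, …, 163, with X_I the indicator of one ascent.
There are 163 indicators.
For each fixed i, the pair (π(i), π(i+1)) is a uniformly random ordered pair of distinct values from {1, …, 164}; by symmetry P[π(i) < π(i+1)] = 1/2.
By linearity: E[X] = 163 · (1/2) = (164 − 1) · (1/2) = 163/2 ≈ 81.50000.

E[X] = 163/2 = 81.50000.


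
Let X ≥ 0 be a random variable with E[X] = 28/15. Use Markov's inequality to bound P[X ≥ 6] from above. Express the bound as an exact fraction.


μ = E[X] = 28/15, a = 6.
Markov: P[X ≥ 6] ≤ μ/a = (28/15)/6 = 14/45.
Numerically: ≈ 0.311.
(Since a = 6 > μ = 1.867, the bound 14/45 is < 1 and informative.)

P[X ≥ 6] ≤ 14/45 ≈ 0.311.


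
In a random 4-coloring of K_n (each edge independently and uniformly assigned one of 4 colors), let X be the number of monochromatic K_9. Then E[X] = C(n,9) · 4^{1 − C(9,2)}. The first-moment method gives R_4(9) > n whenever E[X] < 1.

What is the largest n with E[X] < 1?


We need C(n, 9) · 4^{1 − 36} < 1, i.e. C(n, 9) < 4^{36 − 1} = 1180591620717411303424.
Check values of n near the boundary:
  n = 913: C(913, 9) = 1167605542753639808390; 1167605542753639808390 < 1180591620717411303424? YES
  n = 914: C(914, 9) = 1179217089587653905932; 1179217089587653905932 < 1180591620717411303424? YES
  n = 915: C(915, 9) = 1190931166636537885130; 1190931166636537885130 < 1180591620717411303424? NO
  n = 916: C(916, 9) = 1202748565202942340440; 1202748565202942340440 < 1180591620717411303424? NO
  n = 917: C(917, 9) = 1214670081818390006810; 1214670081818390006810 < 1180591620717411303424? NO
The largest n with C(n, 9) < 1180591620717411303424 is n = 914 (where E[X] = 294804272396913476483/295147905179352825856 ≈ 0.99884). Hence R_4(9) > 914, i.e. R_4(9) ≥ 915.

Largest n = 914; hence R_4(9) > 914.


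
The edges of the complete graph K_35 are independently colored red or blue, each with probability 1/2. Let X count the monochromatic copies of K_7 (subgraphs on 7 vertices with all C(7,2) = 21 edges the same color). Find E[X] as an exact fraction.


Let X = Σ_S X_S over the C(35, 7) = 6724520 subsets S of size 7, where X_S = 1 if the K_7 on S is monochromatic.
For a fixed S, the K_7 on S has C(7, 2) = 21 edges. P[all 21 edges red] = (1/2)^21, and likewise for blue, so P[monochromatic] = 2·(1/2)^21 = 2^{1 − 21} = 1/1048576.
Summing: E[X] = C(35, 7) · 2^{1 − 21} = 6724520 · 1/1048576 = 840565/131072.
Numerically: E[X] ≈ 6.4130.

E[X] = C(35,7)·2^(1−C(7,2)) = 840565/131072 ≈ 6.4130.


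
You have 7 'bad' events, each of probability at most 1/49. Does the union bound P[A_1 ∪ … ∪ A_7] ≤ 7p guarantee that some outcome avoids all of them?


Union bound: P[∪_{i=1}^{7} A_i] ≤ Σ_i P[A_i] ≤ 7·p = 7·(1/49) = 1/7.
Numerically: 1/7 ≈ 0.14286.
Is 1/7 < 1? YES.
Since P[∪ A_i] ≤ 1/7 < 1, the complement has P[∩ A_i^c] ≥ 1 − 1/7 = 6/7 > 0, so some outcome avoids every A_i.

7·p = 1/7 ≈ 0.14286; existence CERTIFIED by the union bound.


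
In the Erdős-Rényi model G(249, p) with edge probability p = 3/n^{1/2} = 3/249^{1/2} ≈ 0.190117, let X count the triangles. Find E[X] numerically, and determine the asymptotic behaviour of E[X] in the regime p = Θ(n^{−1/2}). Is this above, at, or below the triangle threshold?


Number of potential triangles: C(249, 3) = 2542124.
Each occurs with probability p³ ≈ (0.190117)³ ≈ 6.87170874e-03.
By linearity: E[X] = C(249, 3)·p³ ≈ 2542124 · 6.87170874e-03 ≈ 17468.735711.
Since α = 1/2 < 1, p = c/n^{1/2} ≫ 1/n is above the triangle threshold p ~ 1/n. Asymptotically E[X] ~ (c³/6)·n^{3(1−α)} = (3³/6)·n^{1.5} → ∞; triangles are abundant w.h.p.

E[X] ≈ 17468.735711; in regime p = Θ(1/n^{1/2}) E[X] diverges (above the triangle threshold p ~ 1/n).


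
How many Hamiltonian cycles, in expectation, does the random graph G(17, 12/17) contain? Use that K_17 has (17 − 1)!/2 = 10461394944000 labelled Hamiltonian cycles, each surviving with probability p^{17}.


K_17 has (17 − 1)!/2 = 10461394944000 labelled Hamiltonian cycles.
For each such Hamiltonian cycle H, let X_H = 1 if all 17 edges of H are present in G. Then P[X_H = 1] = p^{17} = (12/17)^{17} = 2218611106740436992/827240261886336764177.
By linearity: E[X] = Σ_H E[X_H] = 10461394944000 · p^{17} = 10461394944000 · 2218611106740436992/827240261886336764177 = 23209767014756651868459368448000/827240261886336764177.
Numerically: E[X] ≈ 2.81e+10.

E[X] = 10461394944000 · (12/17)^{17} = 23209767014756651868459368448000/827240261886336764177 ≈ 2.81e+10.


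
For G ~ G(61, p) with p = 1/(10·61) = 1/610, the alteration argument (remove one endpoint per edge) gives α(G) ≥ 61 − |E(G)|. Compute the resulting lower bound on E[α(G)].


E[|E(G)|] = C(61, 2)·p = 1830 · (1/610) = 3.
E[α(G)] ≥ n − E[|E(G)|] = 61 − 3 = 58.
Numerically: ≈ 58.000000.
(This is only a lower bound; the true E[α(G)] may be larger.)

E[α(G)] ≥ 58 ≈ 58.000000.


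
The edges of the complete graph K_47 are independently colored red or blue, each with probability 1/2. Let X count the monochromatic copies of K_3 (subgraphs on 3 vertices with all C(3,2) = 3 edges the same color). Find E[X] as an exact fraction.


Let X = Σ_S X_S over the C(47, 3) = 16215 subsets S of size 3, where X_S = 1 if the K_3 on S is monochromatic.
For a fixed S, the K_3 on S has C(3, 2) = 3 edges. P[all 3 edges red] = (1/2)^3, and likewise for blue, so P[monochromatic] = 2·(1/2)^3 = 2^{1 − 3} = 1/4.
By linearity of expectation: E[X] = C(47, 3) · 2^{1 − 3} = 16215 · 1/4 = 16215/4.
Numerically: E[X] ≈ 4053.7500.

E[X] = C(47,3)·2^(1−C(3,2)) = 16215/4 ≈ 4053.7500.


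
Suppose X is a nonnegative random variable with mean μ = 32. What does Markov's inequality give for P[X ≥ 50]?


μ = E[X] = 32, a = 50.
Markov: P[X ≥ 50] ≤ μ/a = (32)/50 = 16/25.
Numerically: ≈ 0.640.
(Since a = 50 > μ = 32.000, the bound 16/25 is < 1 and informative.)

P[X ≥ 50] ≤ 16/25 ≈ 0.640.


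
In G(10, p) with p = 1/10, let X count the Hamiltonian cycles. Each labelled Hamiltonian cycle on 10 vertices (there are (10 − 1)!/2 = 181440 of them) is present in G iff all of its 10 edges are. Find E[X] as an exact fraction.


K_10 has (10 − 1)!/2 = 181440 labelled Hamiltonian cycles.
For each such Hamiltonian cycle H, let X_H = 1 if all 10 edges of H are present in G. Then P[X_H = 1] = p^{10} = (1/10)^{10} = 1/10000000000.
By linearity of expectation: E[X] = Σ_H E[X_H] = 181440 · p^{10} = 181440 · 1/10000000000 = 567/31250000.
Numerically: E[X] ≈ 1.81e-05.

E[X] = 181440 · (1/10)^{10} = 567/31250000 ≈ 1.81e-05.


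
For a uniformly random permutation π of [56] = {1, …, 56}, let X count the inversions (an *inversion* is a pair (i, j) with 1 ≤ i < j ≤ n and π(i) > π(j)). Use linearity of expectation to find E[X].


Write X = Σ X_I over the C(56, 2) = 1540 pairs i < j, with X_I the indicator of one inversion.
There are 1540 indicators.
For each fixed pair i < j, the values π(i) and π(j) are two distinct elements of {1, …, 56} in uniformly random order; by symmetry P[π(i) > π(j)] = 1/2.
By linearity: E[X] = 1540 · (1/2) = C(56, 2) · (1/2) = 1540/2 = 770 ≈ 770.00000.

E[X] = 770 = 770.00000.


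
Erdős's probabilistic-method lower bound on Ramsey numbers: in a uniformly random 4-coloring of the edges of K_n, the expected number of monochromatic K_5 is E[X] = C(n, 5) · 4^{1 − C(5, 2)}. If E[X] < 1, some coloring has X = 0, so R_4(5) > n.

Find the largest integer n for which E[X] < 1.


We need C(n, 5) · 4^{1 − 10} < 1, i.e. C(n, 5) < 4^{10 − 1} = 262144.
Check values of n near the boundary:
  n = 28: C(28, 5) = 98280; 98280 < 262144? YES
  n = 29: C(29, 5) = 118755; 118755 < 262144? YES
  n = 30: C(30, 5) = 142506; 142506 < 262144? YES
  n = 31: C(31, 5) = 169911; 169911 < 262144? YES
  n = 32: C(32, 5) = 201376; 201376 < 262144? YES
  n = 33: C(33, 5) = 237336; 237336 < 262144? YES
  n = 34: C(34, 5) = 278256; 278256 < 262144? NO
The largest n with C(n, 5) < 262144 is n = 33 (where E[X] = 29667/32768 ≈ 0.905365). Hence R_4(5) > 33, i.e. R_4(5) ≥ 34.

Largest n = 33; hence R_4(5) > 33.


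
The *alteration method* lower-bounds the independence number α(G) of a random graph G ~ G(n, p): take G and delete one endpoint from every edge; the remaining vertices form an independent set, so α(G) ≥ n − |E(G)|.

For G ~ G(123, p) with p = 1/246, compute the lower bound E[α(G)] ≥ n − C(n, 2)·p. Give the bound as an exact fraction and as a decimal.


E[|E(G)|] = C(123, 2)·p = 7503 · (1/246) = 61/2.
E[α(G)] ≥ n − E[|E(G)|] = 123 − 61/2 = 185/2.
Numerically: ≈ 92.5000.
(This is only a lower bound; the true E[α(G)] may be larger.)

E[α(G)] ≥ 185/2 ≈ 92.5000.


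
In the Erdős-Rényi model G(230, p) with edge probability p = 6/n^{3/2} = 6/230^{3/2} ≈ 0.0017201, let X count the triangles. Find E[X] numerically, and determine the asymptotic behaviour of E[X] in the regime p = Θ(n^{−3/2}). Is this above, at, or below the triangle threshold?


Number of potential triangles: C(230, 3) = 2001460.
Each occurs with probability p³ ≈ (0.0017201)³ ≈ 5.0895395e-09.
By linearity: E[X] = C(230, 3)·p³ ≈ 2001460 · 5.0895395e-09 ≈ 0.01019.
Since α = 3/2 > 1, p = c/n^{3/2} = o(1/n) is below the triangle threshold p ~ 1/n. Asymptotically E[X] ~ (c³/6)·n^{3(1−α)} = (6³/6)·n^{-1.5} → 0, so by Markov's inequality G has no triangles w.h.p.

E[X] ≈ 0.01019; in regime p = Θ(1/n^{3/2}) E[X] tends to 0 (below the triangle threshold p ~ 1/n).


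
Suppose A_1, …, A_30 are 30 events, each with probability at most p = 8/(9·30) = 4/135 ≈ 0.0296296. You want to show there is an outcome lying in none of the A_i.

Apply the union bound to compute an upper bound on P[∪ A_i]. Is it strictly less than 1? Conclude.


Union bound: P[∪_{i=1}^{30} A_i] ≤ Σ_i P[A_i] ≤ 30·p = 30·(4/135) = 8/9.
Numerically: 8/9 ≈ 0.8888889.
Is 8/9 < 1? YES.
Since P[∪ A_i] ≤ 8/9 < 1, the complement has P[∩ A_i^c] ≥ 1 − 8/9 = 1/9 > 0, so some outcome avoids every A_i.

30·p = 8/9 ≈ 0.8888889; existence CERTIFIED by the union bound.


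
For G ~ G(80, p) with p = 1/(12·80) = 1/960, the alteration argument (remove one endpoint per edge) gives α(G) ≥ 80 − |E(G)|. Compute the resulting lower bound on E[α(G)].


E[|E(G)|] = C(80, 2)·p = 3160 · (1/960) = 79/24.
E[α(G)] ≥ n − E[|E(G)|] = 80 − 79/24 = 1841/24.
Numerically: ≈ 76.708333.
(This is only a lower bound; the true E[α(G)] may be larger.)

E[α(G)] ≥ 1841/24 ≈ 76.708333.


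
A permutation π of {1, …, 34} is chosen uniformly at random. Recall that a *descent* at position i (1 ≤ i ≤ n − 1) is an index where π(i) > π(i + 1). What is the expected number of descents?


Write X = Σ X_I over i = 1, …, 33, with X_I the indicator of one descent.
There are 33 indicators.
For each fixed i, the pair (π(i), π(i+1)) is a uniformly random ordered pair of distinct values from {1, …, 34}; by symmetry P[π(i) > π(i+1)] = 1/2.
By linearity: E[X] = 33 · (1/2) = (34 − 1) · (1/2) = 33/2 ≈ 16.5000.

E[X] = 33/2 = 16.5000.


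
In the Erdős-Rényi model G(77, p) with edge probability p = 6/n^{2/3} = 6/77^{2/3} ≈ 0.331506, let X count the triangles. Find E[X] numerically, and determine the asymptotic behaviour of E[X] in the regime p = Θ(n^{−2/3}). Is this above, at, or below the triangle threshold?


Number of potential triangles: C(77, 3) = 73150.
Each occurs with probability p³ ≈ (0.331506)³ ≈ 3.64311014e-02.
By linearity: E[X] = C(77, 3)·p³ ≈ 73150 · 3.64311014e-02 ≈ 2664.935065.
Since α = 2/3 < 1, p = c/n^{2/3} ≫ 1/n is above the triangle threshold p ~ 1/n. Asymptotically E[X] ~ (c³/6)·n^{3(1−α)} = (6³/6)·n^{1} → ∞; triangles are abundant w.h.p.

E[X] ≈ 2664.935065; in regime p = Θ(1/n^{2/3}) E[X] diverges (above the triangle threshold p ~ 1/n).


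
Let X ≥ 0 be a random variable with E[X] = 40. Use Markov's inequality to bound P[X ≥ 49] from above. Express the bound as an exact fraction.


μ = E[X] = 40, a = 49.
Markov: P[X ≥ 49] ≤ μ/a = (40)/49 = 40/49.
Numerically: ≈ 0.816327.
(Since a = 49 > μ = 40.000000, the bound 40/49 is < 1 and informative.)

P[X ≥ 49] ≤ 40/49 ≈ 0.816327.


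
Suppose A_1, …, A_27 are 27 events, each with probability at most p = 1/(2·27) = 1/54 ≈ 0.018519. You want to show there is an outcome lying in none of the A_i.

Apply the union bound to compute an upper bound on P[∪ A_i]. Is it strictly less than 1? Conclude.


Union bound: P[∪_{i=1}^{27} A_i] ≤ Σ_i P[A_i] ≤ 27·p = 27·(1/54) = 1/2.
Numerically: 1/2 ≈ 0.500000.
Is 1/2 < 1? YES.
Since P[∪ A_i] ≤ 1/2 < 1, the complement has P[∩ A_i^c] ≥ 1 − 1/2 = 1/2 > 0, so some outcome avoids every A_i.

27·p = 1/2 ≈ 0.500000; existence CERTIFIED by the union bound.


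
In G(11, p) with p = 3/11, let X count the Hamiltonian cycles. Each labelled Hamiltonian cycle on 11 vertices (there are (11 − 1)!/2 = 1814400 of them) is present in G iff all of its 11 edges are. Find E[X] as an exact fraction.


K_11 has (11 − 1)!/2 = 1814400 labelled Hamiltonian cycles.
For each such Hamiltonian cycle H, let X_H = 1 if all 11 edges of H are present in G. Then P[X_H = 1] = p^{11} = (3/11)^{11} = 177147/285311670611.
By linearity of expectation: E[X] = Σ_H E[X_H] = 1814400 · p^{11} = 1814400 · 177147/285311670611 = 321415516800/285311670611.
Numerically: E[X] ≈ 1.127.

E[X] = 1814400 · (3/11)^{11} = 321415516800/285311670611 ≈ 1.127.


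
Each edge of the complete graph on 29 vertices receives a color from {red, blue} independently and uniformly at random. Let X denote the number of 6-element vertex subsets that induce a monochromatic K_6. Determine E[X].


Let X = Σ_S X_S over the C(29, 6) = 475020 subsets S of size 6, where X_S = 1 if the K_6 on S is monochromatic.
For a fixed S, the K_6 on S has C(6, 2) = 15 edges. P[all 15 edges red] = (1/2)^15, and likewise for blue, so P[monochromatic] = 2·(1/2)^15 = 2^{1 − 15} = 1/16384.
By linearity of expectation: E[X] = C(29, 6) · 2^{1 − 15} = 475020 · 1/16384 = 118755/4096.
Numerically: E[X] ≈ 28.99292.

E[X] = C(29,6)·2^(1−C(6,2)) = 118755/4096 ≈ 28.99292.


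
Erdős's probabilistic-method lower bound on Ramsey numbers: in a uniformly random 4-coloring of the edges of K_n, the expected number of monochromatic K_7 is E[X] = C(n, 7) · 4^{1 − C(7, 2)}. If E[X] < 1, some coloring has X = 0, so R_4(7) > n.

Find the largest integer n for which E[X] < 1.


We need C(n, 7) · 4^{1 − 21} < 1, i.e. C(n, 7) < 4^{21 − 1} = 1099511627776.
Check values of n near the boundary:
  n = 178: C(178, 7) = 996867063280; 996867063280 < 1099511627776? YES
  n = 179: C(179, 7) = 1037437234460; 1037437234460 < 1099511627776? YES
  n = 180: C(180, 7) = 1079414463600; 1079414463600 < 1099511627776? YES
  n = 181: C(181, 7) = 1122839183400; 1122839183400 < 1099511627776? NO
  n = 182: C(182, 7) = 1167752750736; 1167752750736 < 1099511627776? NO
The largest n with C(n, 7) < 1099511627776 is n = 180 (where E[X] = 67463403975/68719476736 ≈ 0.982). Hence R_4(7) > 180, i.e. R_4(7) ≥ 181.

Largest n = 180; hence R_4(7) > 180.


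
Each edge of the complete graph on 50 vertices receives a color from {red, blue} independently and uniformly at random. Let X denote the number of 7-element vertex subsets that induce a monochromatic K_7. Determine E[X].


Let X = Σ_S X_S over the C(50, 7) = 99884400 subsets S of size 7, where X_S = 1 if the K_7 on S is monochromatic.
For a fixed S, the K_7 on S has C(7, 2) = 21 edges. P[all 21 edges red] = (1/2)^21, and likewise for blue, so P[monochromatic] = 2·(1/2)^21 = 2^{1 − 21} = 1/1048576.
Summing: E[X] = C(50, 7) · 2^{1 − 21} = 99884400 · 1/1048576 = 6242775/65536.
Numerically: E[X] ≈ 95.257187.

E[X] = C(50,7)·2^(1−C(7,2)) = 6242775/65536 ≈ 95.257187.


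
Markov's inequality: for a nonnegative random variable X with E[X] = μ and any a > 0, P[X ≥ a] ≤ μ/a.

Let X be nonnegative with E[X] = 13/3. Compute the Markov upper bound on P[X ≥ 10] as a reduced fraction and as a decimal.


μ = E[X] = 13/3, a = 10.
Markov: P[X ≥ 10] ≤ μ/a = (13/3)/10 = 13/30.
Numerically: ≈ 0.4333.
(Since a = 10 > μ = 4.3333, the bound 13/30 is < 1 and informative.)

P[X ≥ 10] ≤ 13/30 ≈ 0.4333.


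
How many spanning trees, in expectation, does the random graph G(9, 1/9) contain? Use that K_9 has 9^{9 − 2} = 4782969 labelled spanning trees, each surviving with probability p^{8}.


K_9 has 9^{9 − 2} = 4782969 labelled spanning trees.
For each such spanning tree H, let X_H = 1 if all 8 edges of H are present in G. Then P[X_H = 1] = p^{8} = (1/9)^{8} = 1/43046721.
Summing the indicators: E[X] = Σ_H E[X_H] = 4782969 · p^{8} = 4782969 · 1/43046721 = 1/9.
Numerically: E[X] ≈ 0.11111.

E[X] = 4782969 · (1/9)^{8} = 1/9 ≈ 0.11111.


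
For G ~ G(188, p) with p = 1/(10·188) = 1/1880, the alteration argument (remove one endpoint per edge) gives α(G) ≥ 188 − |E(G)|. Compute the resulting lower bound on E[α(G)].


E[|E(G)|] = C(188, 2)·p = 17578 · (1/1880) = 187/20.
E[α(G)] ≥ n − E[|E(G)|] = 188 − 187/20 = 3573/20.
Numerically: ≈ 178.650.
(This is only a lower bound; the true E[α(G)] may be larger.)

E[α(G)] ≥ 3573/20 ≈ 178.650.


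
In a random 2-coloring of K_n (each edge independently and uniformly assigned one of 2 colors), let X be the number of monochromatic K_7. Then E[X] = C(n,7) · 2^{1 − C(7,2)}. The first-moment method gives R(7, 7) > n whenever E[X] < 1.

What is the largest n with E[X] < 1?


We need C(n, 7) · 2^{1 − 21} < 1, i.e. C(n, 7) < 2^{21 − 1} = 1048576.
Check values of n near the boundary:
  n = 21: C(21, 7) = 116280; 116280 < 1048576? YES
  n = 22: C(22, 7) = 170544; 170544 < 1048576? YES
  n = 23: C(23, 7) = 245157; 245157 < 1048576? YES
  n = 24: C(24, 7) = 346104; 346104 < 1048576? YES
  n = 25: C(25, 7) = 480700; 480700 < 1048576? YES
  n = 26: C(26, 7) = 657800; 657800 < 1048576? YES
  n = 27: C(27, 7) = 888030; 888030 < 1048576? YES
  n = 28: C(28, 7) = 1184040; 1184040 < 1048576? NO
The largest n with C(n, 7) < 1048576 is n = 27 (where E[X] = 444015/524288 ≈ 0.84689). Hence R(7, 7) > 27, i.e. R(7, 7) ≥ 28.

Largest n = 27; hence R(7, 7) > 27.


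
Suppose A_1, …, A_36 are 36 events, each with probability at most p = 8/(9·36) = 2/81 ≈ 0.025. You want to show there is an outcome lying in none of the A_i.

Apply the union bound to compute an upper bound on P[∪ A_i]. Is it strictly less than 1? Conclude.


Union bound: P[∪_{i=1}^{36} A_i] ≤ Σ_i P[A_i] ≤ 36·p = 36·(2/81) = 8/9.
Numerically: 8/9 ≈ 0.889.
Is 8/9 < 1? YES.
Since P[∪ A_i] ≤ 8/9 < 1, the complement has P[∩ A_i^c] ≥ 1 − 8/9 = 1/9 > 0, so some outcome avoids every A_i.

36·p = 8/9 ≈ 0.889; existence CERTIFIED by the union bound.


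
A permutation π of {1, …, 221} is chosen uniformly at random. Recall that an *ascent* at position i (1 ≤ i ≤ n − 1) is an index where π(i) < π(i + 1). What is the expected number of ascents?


Write X = Σ X_I over i = 1, …, 220, with X_I the indicator of one ascent.
There are 220 indicators.
For each fixed i, the pair (π(i), π(i+1)) is a uniformly random ordered pair of distinct values from {1, …, 221}; by symmetry P[π(i) < π(i+1)] = 1/2.
By linearity: E[X] = 220 · (1/2) = (221 − 1) · (1/2) = 110 ≈ 110.0000.

E[X] = 110 = 110.0000.


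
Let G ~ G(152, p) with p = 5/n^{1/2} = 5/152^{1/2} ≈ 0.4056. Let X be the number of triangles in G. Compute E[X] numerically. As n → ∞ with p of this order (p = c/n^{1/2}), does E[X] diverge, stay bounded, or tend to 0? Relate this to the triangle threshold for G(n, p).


Number of potential triangles: C(152, 3) = 573800.
Each occurs with probability p³ ≈ (0.4056)³ ≈ 6.670289e-02.
By linearity: E[X] = C(152, 3)·p³ ≈ 573800 · 6.670289e-02 ≈ 38274.1165.
Since α = 1/2 < 1, p = c/n^{1/2} ≫ 1/n is above the triangle threshold p ~ 1/n. Asymptotically E[X] ~ (c³/6)·n^{3(1−α)} = (5³/6)·n^{1.5} → ∞; triangles are abundant w.h.p.

E[X] ≈ 38274.1165; in regime p = Θ(1/n^{1/2}) E[X] diverges (above the triangle threshold p ~ 1/n).


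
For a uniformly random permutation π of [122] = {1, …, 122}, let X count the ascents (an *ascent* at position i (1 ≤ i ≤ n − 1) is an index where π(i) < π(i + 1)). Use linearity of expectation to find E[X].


Write X = Σ X_I over i = 1, …, 121, with X_I the indicator of one ascent.
There are 121 indicators.
For each fixed i, the pair (π(i), π(i+1)) is a uniformly random ordered pair of distinct values from {1, …, 122}; by symmetry P[π(i) < π(i+1)] = 1/2.
By linearity: E[X] = 121 · (1/2) = (122 − 1) · (1/2) = 121/2 ≈ 60.500000.

E[X] = 121/2 = 60.500000.


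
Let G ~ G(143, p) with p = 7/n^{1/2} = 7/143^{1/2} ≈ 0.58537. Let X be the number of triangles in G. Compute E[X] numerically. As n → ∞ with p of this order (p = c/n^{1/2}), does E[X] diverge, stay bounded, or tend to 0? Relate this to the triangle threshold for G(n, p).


Number of potential triangles: C(143, 3) = 477191.
Each occurs with probability p³ ≈ (0.58537)³ ≈ 2.0058113e-01.
By linearity: E[X] = C(143, 3)·p³ ≈ 477191 · 2.0058113e-01 ≈ 95715.50785.
Since α = 1/2 < 1, p = c/n^{1/2} ≫ 1/n is above the triangle threshold p ~ 1/n. Asymptotically E[X] ~ (c³/6)·n^{3(1−α)} = (7³/6)·n^{1.5} → ∞; triangles are abundant w.h.p.

E[X] ≈ 95715.50785; in regime p = Θ(1/n^{1/2}) E[X] diverges (above the triangle threshold p ~ 1/n).


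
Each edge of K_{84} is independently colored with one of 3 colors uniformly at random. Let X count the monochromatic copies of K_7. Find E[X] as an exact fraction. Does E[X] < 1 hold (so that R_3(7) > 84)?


E[X] = C(84, 7) · 3^{1 − 21} = 4529365776 · 3^{−20} = 4529365776/3486784401.
As a reduced fraction: E[X] = 55918096/43046721 ≈ 1.299.
Is E[X] < 1? NO.
Since E[X] ≥ 1, the first-moment bound is inconclusive at n = 84; it does NOT by itself certify R_3(7) > 84.

E[X] = 55918096/43046721 ≈ 1.299; E[X] ≥ 1; first-moment method inconclusive here.


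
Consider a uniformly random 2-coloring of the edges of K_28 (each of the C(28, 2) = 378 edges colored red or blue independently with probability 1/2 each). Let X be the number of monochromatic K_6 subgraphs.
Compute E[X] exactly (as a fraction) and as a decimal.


Let X = Σ_S X_S over the C(28, 6) = 376740 subsets S of size 6, where X_S = 1 if the K_6 on S is monochromatic.
For a fixed S, the K_6 on S has C(6, 2) = 15 edges. P[all 15 edges red] = (1/2)^15, and likewise for blue, so P[monochromatic] = 2·(1/2)^15 = 2^{1 − 15} = 1/16384.
Summing: E[X] = C(28, 6) · 2^{1 − 15} = 376740 · 1/16384 = 94185/4096.
Numerically: E[X] ≈ 22.994385.

E[X] = C(28,6)·2^(1−C(6,2)) = 94185/4096 ≈ 22.994385.


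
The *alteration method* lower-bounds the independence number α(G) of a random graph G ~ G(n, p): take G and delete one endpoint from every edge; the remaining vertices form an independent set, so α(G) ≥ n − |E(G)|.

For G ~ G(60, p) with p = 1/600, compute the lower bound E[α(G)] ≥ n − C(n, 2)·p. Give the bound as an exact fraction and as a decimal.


E[|E(G)|] = C(60, 2)·p = 1770 · (1/600) = 59/20.
E[α(G)] ≥ n − E[|E(G)|] = 60 − 59/20 = 1141/20.
Numerically: ≈ 57.050000.
(This is only a lower bound; the true E[α(G)] may be larger.)

E[α(G)] ≥ 1141/20 ≈ 57.050000.


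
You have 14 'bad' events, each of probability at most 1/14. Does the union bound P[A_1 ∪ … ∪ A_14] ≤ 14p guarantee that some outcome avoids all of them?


Union bound: P[∪_{i=1}^{14} A_i] ≤ Σ_i P[A_i] ≤ 14·p = 14·(1/14) = 1.
Numerically: 1 ≈ 1.0000000.
Is 1 < 1? NO.
Since the bound 1 is ≥ 1, the union bound is uninformative here; it does NOT by itself certify existence.

14·p = 1 ≈ 1.0000000; existence NOT certified by the union bound.


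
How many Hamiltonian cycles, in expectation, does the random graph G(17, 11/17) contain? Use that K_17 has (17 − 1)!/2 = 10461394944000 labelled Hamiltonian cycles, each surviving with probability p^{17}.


K_17 has (17 − 1)!/2 = 10461394944000 labelled Hamiltonian cycles.
For each such Hamiltonian cycle H, let X_H = 1 if all 17 edges of H are present in G. Then P[X_H = 1] = p^{17} = (11/17)^{17} = 505447028499293771/827240261886336764177.
Summing the indicators: E[X] = Σ_H E[X_H] = 10461394944000 · p^{17} = 10461394944000 · 505447028499293771/827240261886336764177 = 5287680988402335763510093824000/827240261886336764177.
Numerically: E[X] ≈ 6.39195e+09.

E[X] = 10461394944000 · (11/17)^{17} = 5287680988402335763510093824000/827240261886336764177 ≈ 6.39195e+09.


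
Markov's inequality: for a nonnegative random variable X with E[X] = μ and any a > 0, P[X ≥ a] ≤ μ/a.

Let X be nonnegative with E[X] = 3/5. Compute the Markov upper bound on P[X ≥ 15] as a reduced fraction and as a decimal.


μ = E[X] = 3/5, a = 15.
Markov: P[X ≥ 15] ≤ μ/a = (3/5)/15 = 1/25.
Numerically: ≈ 0.04000.
(Since a = 15 > μ = 0.60000, the bound 1/25 is < 1 and informative.)

P[X ≥ 15] ≤ 1/25 ≈ 0.04000.


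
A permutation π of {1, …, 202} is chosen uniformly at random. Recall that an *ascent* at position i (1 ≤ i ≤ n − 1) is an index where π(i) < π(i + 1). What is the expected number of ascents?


Write X = Σ X_I over i = 1, …, 201, with X_I the indicator of one ascent.
There are 201 indicators.
For each fixed i, the pair (π(i), π(i+1)) is a uniformly random ordered pair of distinct values from {1, …, 202}; by symmetry P[π(i) < π(i+1)] = 1/2.
By linearity: E[X] = 201 · (1/2) = (202 − 1) · (1/2) = 201/2 ≈ 100.500000.

E[X] = 201/2 = 100.500000.


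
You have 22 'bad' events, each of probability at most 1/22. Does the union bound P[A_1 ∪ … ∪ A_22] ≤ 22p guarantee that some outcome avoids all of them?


Union bound: P[∪_{i=1}^{22} A_i] ≤ Σ_i P[A_i] ≤ 22·p = 22·(1/22) = 1.
Numerically: 1 ≈ 1.000.
Is 1 < 1? NO.
Since the bound 1 is ≥ 1, the union bound is uninformative here; it does NOT by itself certify existence.

22·p = 1 ≈ 1.000; existence NOT certified by the union bound.


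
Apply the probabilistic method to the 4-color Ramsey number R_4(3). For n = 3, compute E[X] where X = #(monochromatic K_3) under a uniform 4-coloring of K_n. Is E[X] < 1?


E[X] = C(3, 3) · 4^{1 − 3} = 1 · 4^{−2} = 1/16.
As a reduced fraction: E[X] = 1/16 ≈ 0.0625.
Is E[X] < 1? YES.
Since E[X] < 1, there exists a 4-coloring of K_{3} with no monochromatic K_3; hence R_4(3) > 3.

E[X] = 1/16 ≈ 0.0625; E[X] < 1, so R_4(3) > 3.


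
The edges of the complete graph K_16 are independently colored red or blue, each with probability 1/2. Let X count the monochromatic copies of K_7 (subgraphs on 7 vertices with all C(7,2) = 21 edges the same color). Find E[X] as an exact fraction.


Let X = Σ_S X_S over the C(16, 7) = 11440 subsets S of size 7, where X_S = 1 if the K_7 on S is monochromatic.
For a fixed S, the K_7 on S has C(7, 2) = 21 edges. P[all 21 edges red] = (1/2)^21, and likewise for blue, so P[monochromatic] = 2·(1/2)^21 = 2^{1 − 21} = 1/1048576.
By linearity of expectation: E[X] = C(16, 7) · 2^{1 − 21} = 11440 · 1/1048576 = 715/65536.
Numerically: E[X] ≈ 0.01091.

E[X] = C(16,7)·2^(1−C(7,2)) = 715/65536 ≈ 0.01091.


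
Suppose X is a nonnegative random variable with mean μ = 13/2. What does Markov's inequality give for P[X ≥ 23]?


μ = E[X] = 13/2, a = 23.
Markov: P[X ≥ 23] ≤ μ/a = (13/2)/23 = 13/46.
Numerically: ≈ 0.283.
(Since a = 23 > μ = 6.500, the bound 13/46 is < 1 and informative.)

P[X ≥ 23] ≤ 13/46 ≈ 0.283.


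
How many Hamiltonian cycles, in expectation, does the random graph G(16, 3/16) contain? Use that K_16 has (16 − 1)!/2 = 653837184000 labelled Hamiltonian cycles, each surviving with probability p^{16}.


K_16 has (16 − 1)!/2 = 653837184000 labelled Hamiltonian cycles.
For each such Hamiltonian cycle H, let X_H = 1 if all 16 edges of H are present in G. Then P[X_H = 1] = p^{16} = (3/16)^{16} = 43046721/18446744073709551616.
By linearity: E[X] = Σ_H E[X_H] = 653837184000 · p^{16} = 653837184000 · 43046721/18446744073709551616 = 27485885585032875/18014398509481984.
Numerically: E[X] ≈ 1.526.

E[X] = 653837184000 · (3/16)^{16} = 27485885585032875/18014398509481984 ≈ 1.526.


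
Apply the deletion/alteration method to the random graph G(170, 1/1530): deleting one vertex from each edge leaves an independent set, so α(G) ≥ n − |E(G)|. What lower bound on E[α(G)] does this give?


E[|E(G)|] = C(170, 2)·p = 14365 · (1/1530) = 169/18.
E[α(G)] ≥ n − E[|E(G)|] = 170 − 169/18 = 2891/18.
Numerically: ≈ 160.611.
(This is only a lower bound; the true E[α(G)] may be larger.)

E[α(G)] ≥ 2891/18 ≈ 160.611.


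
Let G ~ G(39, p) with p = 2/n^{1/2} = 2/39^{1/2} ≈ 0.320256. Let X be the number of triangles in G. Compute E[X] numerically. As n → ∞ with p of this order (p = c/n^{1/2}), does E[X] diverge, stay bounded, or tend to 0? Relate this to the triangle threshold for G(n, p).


Number of potential triangles: C(39, 3) = 9139.
Each occurs with probability p³ ≈ (0.320256)³ ≈ 3.28468008e-02.
By linearity: E[X] = C(39, 3)·p³ ≈ 9139 · 3.28468008e-02 ≈ 300.186912.
Since α = 1/2 < 1, p = c/n^{1/2} ≫ 1/n is above the triangle threshold p ~ 1/n. Asymptotically E[X] ~ (c³/6)·n^{3(1−α)} = (2³/6)·n^{1.5} → ∞; triangles are abundant w.h.p.

E[X] ≈ 300.186912; in regime p = Θ(1/n^{1/2}) E[X] diverges (above the triangle threshold p ~ 1/n).


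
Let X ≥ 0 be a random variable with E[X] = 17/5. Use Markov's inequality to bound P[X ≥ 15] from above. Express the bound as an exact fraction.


μ = E[X] = 17/5, a = 15.
Markov: P[X ≥ 15] ≤ μ/a = (17/5)/15 = 17/75.
Numerically: ≈ 0.226667.
(Since a = 15 > μ = 3.400000, the bound 17/75 is < 1 and informative.)

P[X ≥ 15] ≤ 17/75 ≈ 0.226667.


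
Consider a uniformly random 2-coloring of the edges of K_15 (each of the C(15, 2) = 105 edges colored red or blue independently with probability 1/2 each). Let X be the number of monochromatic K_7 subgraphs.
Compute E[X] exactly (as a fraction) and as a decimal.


Let X = Σ_S X_S over the C(15, 7) = 6435 subsets S of size 7, where X_S = 1 if the K_7 on S is monochromatic.
For a fixed S, the K_7 on S has C(7, 2) = 21 edges. P[all 21 edges red] = (1/2)^21, and likewise for blue, so P[monochromatic] = 2·(1/2)^21 = 2^{1 − 21} = 1/1048576.
Summing: E[X] = C(15, 7) · 2^{1 − 21} = 6435 · 1/1048576 = 6435/1048576.
Numerically: E[X] ≈ 0.006137.

E[X] = C(15,7)·2^(1−C(7,2)) = 6435/1048576 ≈ 0.006137.


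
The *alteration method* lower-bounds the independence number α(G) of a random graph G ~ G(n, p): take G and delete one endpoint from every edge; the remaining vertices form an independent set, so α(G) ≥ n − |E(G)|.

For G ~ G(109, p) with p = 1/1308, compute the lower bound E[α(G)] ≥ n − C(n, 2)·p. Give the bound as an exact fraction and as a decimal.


E[|E(G)|] = C(109, 2)·p = 5886 · (1/1308) = 9/2.
E[α(G)] ≥ n − E[|E(G)|] = 109 − 9/2 = 209/2.
Numerically: ≈ 104.500.
(This is only a lower bound; the true E[α(G)] may be larger.)

E[α(G)] ≥ 209/2 ≈ 104.500.


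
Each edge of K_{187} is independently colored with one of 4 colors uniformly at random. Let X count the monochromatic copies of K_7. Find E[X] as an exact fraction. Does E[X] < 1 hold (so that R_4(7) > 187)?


E[X] = C(187, 7) · 4^{1 − 21} = 1416167483302 · 4^{−20} = 1416167483302/1099511627776.
As a reduced fraction: E[X] = 708083741651/549755813888 ≈ 1.2880.
Is E[X] < 1? NO.
Since E[X] ≥ 1, the first-moment bound is inconclusive at n = 187; it does NOT by itself certify R_4(7) > 187.

E[X] = 708083741651/549755813888 ≈ 1.2880; E[X] ≥ 1; first-moment method inconclusive here.


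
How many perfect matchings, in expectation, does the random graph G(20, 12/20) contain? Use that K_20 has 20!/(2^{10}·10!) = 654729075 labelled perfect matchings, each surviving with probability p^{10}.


K_20 has 20!/(2^{10}·10!) = 654729075 labelled perfect matchings.
For each such perfect matching H, let X_H = 1 if all 10 edges of H are present in G. Then P[X_H = 1] = p^{10} = (3/5)^{10} = 59049/9765625.
By linearity: E[X] = Σ_H E[X_H] = 654729075 · p^{10} = 654729075 · 59049/9765625 = 1546443885987/390625.
Numerically: E[X] ≈ 3.959e+06.

E[X] = 654729075 · (3/5)^{10} = 1546443885987/390625 ≈ 3.959e+06.


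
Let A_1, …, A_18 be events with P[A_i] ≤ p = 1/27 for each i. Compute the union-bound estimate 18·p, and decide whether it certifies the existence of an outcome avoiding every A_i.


Union bound: P[∪_{i=1}^{18} A_i] ≤ Σ_i P[A_i] ≤ 18·p = 18·(1/27) = 2/3.
Numerically: 2/3 ≈ 0.667.
Is 2/3 < 1? YES.
Since P[∪ A_i] ≤ 2/3 < 1, the complement has P[∩ A_i^c] ≥ 1 − 2/3 = 1/3 > 0, so some outcome avoids every A_i.

18·p = 2/3 ≈ 0.667; existence CERTIFIED by the union bound.


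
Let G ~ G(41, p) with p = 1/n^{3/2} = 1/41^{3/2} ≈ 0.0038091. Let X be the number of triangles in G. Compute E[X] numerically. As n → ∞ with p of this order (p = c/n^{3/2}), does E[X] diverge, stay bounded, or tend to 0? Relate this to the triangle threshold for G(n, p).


Number of potential triangles: C(41, 3) = 10660.
Each occurs with probability p³ ≈ (0.0038091)³ ≈ 5.5267859e-08.
By linearity: E[X] = C(41, 3)·p³ ≈ 10660 · 5.5267859e-08 ≈ 0.00059.
Since α = 3/2 > 1, p = c/n^{3/2} = o(1/n) is below the triangle threshold p ~ 1/n. Asymptotically E[X] ~ (c³/6)·n^{3(1−α)} = (1³/6)·n^{-1.5} → 0, so by Markov's inequality G has no triangles w.h.p.

E[X] ≈ 0.00059; in regime p = Θ(1/n^{3/2}) E[X] tends to 0 (below the triangle threshold p ~ 1/n).
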